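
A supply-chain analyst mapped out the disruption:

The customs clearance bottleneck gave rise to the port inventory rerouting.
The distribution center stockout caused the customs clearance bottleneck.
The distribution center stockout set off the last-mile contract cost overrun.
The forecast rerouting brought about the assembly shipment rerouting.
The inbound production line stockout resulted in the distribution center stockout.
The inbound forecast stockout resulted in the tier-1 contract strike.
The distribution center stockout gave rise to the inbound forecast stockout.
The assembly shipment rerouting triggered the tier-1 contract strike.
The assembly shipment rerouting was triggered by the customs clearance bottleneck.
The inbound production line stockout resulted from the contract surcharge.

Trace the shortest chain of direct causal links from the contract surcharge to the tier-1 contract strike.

the contract surcharge → the inbound production line stockout → the distribution center stockout → the inbound forecast stockout → the tier-1 contract strike

the contract surcharge → the inbound production line stockout
the inbound production line stockout → the distribution center stockout
the distribution center stockout → the inbound forecast stockout
the inbound forecast stockout → the tier-1 contract strike
Length: 4 steps.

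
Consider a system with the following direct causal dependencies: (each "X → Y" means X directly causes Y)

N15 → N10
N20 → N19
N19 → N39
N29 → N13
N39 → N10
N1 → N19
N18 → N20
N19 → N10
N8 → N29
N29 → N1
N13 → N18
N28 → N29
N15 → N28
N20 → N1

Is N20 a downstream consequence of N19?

N19 leads to N39, N10; N20 is not among them.

No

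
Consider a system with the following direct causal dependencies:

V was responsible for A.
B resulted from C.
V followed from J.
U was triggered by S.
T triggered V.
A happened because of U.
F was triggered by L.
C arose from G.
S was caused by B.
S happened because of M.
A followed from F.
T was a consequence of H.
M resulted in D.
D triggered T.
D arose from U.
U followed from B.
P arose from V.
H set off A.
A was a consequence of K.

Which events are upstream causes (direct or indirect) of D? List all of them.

Immediate causes of D: M, U.
Further upstream: G, C, B, S.

B, C, G, M, S, U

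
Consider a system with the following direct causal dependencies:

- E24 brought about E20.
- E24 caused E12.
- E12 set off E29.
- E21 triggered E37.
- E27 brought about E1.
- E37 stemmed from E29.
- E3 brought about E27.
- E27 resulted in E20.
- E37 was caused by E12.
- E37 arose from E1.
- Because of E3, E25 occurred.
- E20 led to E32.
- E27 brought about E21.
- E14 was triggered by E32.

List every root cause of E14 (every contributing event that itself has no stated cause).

E24, E3

Tracing upstream from E14: E14 ← E32 ← E20 ← E27 ← E3.
A separate upstream branch: E14 ← E32 ← E20 ← E24.
Each of those chain origins has no stated cause.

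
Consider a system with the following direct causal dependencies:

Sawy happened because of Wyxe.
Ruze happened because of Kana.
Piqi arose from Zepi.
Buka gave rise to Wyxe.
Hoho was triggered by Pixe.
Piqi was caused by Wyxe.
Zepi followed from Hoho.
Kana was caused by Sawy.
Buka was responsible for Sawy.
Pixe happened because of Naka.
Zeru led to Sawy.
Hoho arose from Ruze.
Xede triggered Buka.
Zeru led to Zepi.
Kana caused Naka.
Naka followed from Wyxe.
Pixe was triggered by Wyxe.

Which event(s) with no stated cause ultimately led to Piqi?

Tracing upstream from Piqi: Piqi ← Wyxe ← Buka ← Xede.
A separate upstream branch: Piqi ← Zepi ← Zeru.
Each of those chain origins has no stated cause.

Xede, Zeru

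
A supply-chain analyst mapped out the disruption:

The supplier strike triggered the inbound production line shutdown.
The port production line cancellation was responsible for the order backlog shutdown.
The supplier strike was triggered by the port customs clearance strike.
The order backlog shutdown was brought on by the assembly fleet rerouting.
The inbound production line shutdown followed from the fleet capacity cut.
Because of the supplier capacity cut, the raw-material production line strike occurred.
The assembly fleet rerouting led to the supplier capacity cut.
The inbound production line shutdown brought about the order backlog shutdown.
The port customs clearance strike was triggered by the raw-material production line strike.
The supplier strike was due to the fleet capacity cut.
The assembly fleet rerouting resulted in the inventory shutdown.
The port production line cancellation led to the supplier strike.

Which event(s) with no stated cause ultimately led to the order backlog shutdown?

Tracing upstream from the order backlog shutdown: the order backlog shutdown ← the assembly fleet rerouting.
A separate upstream branch: the order backlog shutdown ← the inbound production line shutdown ← the fleet capacity cut.
A separate upstream branch: the order backlog shutdown ← the port production line cancellation.
Each of those chain origins has no stated cause.

the assembly fleet rerouting, the fleet capacity cut, the port production line cancellation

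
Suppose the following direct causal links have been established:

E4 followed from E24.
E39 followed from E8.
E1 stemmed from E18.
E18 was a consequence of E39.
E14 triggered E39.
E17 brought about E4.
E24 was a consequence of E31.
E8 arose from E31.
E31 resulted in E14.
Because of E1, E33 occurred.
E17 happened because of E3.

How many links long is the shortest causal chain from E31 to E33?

Shortest chain: E31 → E14 → E39 → E18 → E1 → E33.

5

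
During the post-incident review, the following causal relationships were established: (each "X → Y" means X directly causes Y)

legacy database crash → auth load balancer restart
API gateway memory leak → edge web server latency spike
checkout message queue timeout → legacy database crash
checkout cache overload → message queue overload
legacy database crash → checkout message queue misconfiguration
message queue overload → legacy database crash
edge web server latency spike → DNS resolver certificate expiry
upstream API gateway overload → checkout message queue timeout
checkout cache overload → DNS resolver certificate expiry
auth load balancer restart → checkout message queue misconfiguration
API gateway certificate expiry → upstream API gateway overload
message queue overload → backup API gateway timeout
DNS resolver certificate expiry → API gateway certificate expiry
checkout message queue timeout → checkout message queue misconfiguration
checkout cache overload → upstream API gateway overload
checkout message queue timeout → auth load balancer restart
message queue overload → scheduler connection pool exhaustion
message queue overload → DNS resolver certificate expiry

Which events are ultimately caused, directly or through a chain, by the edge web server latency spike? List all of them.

the API gateway certificate expiry, the DNS resolver certificate expiry, the auth load balancer restart, the checkout message queue misconfiguration, the checkout message queue timeout, the legacy database crash, the upstream API gateway overload

Direct effects: the DNS resolver certificate expiry.
2 steps out: the API gateway certificate expiry.
3 steps out: the upstream API gateway overload.
4 steps out: the checkout message queue timeout.
5 steps out: the legacy database crash, the auth load balancer restart, the checkout message queue misconfiguration.
Not reachable from it: the checkout cache overload, the API gateway memory leak, the message queue overload, the backup API gateway timeout, the scheduler connection pool exhaustion.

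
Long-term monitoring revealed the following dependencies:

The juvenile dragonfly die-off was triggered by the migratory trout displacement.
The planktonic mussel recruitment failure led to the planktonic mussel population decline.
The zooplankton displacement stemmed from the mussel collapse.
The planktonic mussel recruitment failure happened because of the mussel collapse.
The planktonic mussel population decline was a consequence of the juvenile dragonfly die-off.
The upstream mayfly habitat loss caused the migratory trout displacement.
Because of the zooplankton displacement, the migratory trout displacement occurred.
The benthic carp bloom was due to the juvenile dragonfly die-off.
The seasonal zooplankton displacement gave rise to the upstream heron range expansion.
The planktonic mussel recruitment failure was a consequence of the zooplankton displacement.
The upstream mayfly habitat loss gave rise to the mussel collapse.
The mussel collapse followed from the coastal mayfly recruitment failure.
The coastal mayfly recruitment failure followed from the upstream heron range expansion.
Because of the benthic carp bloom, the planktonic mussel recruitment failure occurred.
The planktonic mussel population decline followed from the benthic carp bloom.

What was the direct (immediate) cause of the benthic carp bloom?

the juvenile dragonfly die-off

Upstream contributors include the upstream mayfly habitat loss, the seasonal zooplankton displacement, the upstream heron range expansion, the coastal mayfly recruitment failure, the mussel collapse, the zooplankton displacement, the migratory trout displacement, but only the juvenile dragonfly die-off feeds directly into the benthic carp bloom.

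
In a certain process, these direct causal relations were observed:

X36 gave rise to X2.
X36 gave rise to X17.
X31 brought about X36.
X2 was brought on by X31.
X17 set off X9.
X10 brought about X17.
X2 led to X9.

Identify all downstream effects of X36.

X17, X2, X9

Direct effects: X2, X17.
2 steps out: X9.
Not reachable from it: X31, X10.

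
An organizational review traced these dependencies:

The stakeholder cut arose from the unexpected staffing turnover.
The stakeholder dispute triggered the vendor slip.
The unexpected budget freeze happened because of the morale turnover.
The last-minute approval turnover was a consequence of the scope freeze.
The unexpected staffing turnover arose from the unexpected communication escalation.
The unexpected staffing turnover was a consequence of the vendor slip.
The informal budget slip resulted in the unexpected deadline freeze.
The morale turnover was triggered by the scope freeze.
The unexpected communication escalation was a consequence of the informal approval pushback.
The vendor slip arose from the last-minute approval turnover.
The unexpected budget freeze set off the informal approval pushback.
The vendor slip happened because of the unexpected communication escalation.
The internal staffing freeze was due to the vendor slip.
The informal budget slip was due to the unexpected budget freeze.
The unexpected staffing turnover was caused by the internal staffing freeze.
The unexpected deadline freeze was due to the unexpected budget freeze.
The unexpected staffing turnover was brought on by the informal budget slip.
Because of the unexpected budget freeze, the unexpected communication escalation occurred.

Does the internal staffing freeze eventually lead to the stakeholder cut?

Yes

There is a causal chain: the internal staffing freeze → the unexpected staffing turnover → the stakeholder cut.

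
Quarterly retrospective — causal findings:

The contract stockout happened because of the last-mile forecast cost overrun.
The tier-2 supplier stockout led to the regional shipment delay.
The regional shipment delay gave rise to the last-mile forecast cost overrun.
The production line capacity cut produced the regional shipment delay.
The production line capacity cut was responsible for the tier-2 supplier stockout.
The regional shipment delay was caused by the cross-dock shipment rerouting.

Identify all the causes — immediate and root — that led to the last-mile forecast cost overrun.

the cross-dock shipment rerouting, the production line capacity cut, the regional shipment delay, the tier-2 supplier stockout

Immediate cause of the last-mile forecast cost overrun: the regional shipment delay.
Further upstream: the production line capacity cut, the tier-2 supplier stockout, the cross-dock shipment rerouting.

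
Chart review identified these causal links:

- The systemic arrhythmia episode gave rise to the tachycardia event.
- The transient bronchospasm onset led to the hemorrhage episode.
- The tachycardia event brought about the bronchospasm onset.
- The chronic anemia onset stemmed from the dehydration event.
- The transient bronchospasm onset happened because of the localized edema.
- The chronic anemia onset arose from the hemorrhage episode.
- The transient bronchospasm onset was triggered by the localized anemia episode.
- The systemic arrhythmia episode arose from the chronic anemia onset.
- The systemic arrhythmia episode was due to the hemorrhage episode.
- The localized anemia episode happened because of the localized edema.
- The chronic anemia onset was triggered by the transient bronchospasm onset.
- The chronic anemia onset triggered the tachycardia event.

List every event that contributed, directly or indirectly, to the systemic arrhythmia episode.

the chronic anemia onset, the dehydration event, the hemorrhage episode, the localized anemia episode, the localized edema, the transient bronchospasm onset

Immediate causes of the systemic arrhythmia episode: the hemorrhage episode, the chronic anemia onset.
Further upstream: the localized edema, the localized anemia episode, the transient bronchospasm onset, the dehydration event.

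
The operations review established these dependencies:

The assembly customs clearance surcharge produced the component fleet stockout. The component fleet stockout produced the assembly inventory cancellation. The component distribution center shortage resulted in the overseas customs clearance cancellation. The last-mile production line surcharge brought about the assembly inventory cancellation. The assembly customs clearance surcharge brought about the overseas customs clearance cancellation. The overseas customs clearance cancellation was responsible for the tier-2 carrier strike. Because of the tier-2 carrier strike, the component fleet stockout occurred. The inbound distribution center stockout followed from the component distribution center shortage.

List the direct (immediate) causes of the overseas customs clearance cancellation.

the assembly customs clearance surcharge, the component distribution center shortage

the assembly customs clearance surcharge, the component distribution center shortage → the overseas customs clearance cancellation with nothing further upstream stated.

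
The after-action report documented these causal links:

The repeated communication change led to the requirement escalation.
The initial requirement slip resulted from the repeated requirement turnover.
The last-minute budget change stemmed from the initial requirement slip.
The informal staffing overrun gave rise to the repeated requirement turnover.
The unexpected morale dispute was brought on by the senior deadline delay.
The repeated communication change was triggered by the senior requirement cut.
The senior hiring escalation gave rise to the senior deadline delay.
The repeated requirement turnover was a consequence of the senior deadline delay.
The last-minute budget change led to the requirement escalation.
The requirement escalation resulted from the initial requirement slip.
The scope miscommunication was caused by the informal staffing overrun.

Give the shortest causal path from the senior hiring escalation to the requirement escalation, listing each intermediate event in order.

the senior hiring escalation → the senior deadline delay
the senior deadline delay → the repeated requirement turnover
the repeated requirement turnover → the initial requirement slip
the initial requirement slip → the requirement escalation
Length: 4 steps.

the senior hiring escalation → the senior deadline delay → the repeated requirement turnover → the initial requirement slip → the requirement escalation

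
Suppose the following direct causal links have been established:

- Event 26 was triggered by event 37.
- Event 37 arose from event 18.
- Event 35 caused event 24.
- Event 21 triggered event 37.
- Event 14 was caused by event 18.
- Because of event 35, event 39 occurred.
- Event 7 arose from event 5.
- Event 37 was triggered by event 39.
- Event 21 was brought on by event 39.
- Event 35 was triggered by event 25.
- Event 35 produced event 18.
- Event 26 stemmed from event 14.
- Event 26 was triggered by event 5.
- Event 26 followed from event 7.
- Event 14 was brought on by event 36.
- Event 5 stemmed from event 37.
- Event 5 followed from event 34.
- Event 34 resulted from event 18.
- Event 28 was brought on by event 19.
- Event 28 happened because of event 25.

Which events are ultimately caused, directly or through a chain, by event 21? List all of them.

Direct effects: event 37.
2 steps out: event 5, event 26.
3 steps out: event 7.
Not reachable from it: event 19, event 25, event 35, event 39, event 24, event 18, event 34, event 36, event 14, event 28.

event 26, event 37, event 5, event 7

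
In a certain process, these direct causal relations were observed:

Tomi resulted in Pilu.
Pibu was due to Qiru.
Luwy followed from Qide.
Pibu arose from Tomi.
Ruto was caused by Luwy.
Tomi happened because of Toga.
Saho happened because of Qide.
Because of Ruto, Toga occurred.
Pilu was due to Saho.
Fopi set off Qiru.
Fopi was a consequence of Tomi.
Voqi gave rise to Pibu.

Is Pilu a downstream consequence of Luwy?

Yes

There is a causal chain: Luwy → Ruto → Toga → Tomi → Pilu.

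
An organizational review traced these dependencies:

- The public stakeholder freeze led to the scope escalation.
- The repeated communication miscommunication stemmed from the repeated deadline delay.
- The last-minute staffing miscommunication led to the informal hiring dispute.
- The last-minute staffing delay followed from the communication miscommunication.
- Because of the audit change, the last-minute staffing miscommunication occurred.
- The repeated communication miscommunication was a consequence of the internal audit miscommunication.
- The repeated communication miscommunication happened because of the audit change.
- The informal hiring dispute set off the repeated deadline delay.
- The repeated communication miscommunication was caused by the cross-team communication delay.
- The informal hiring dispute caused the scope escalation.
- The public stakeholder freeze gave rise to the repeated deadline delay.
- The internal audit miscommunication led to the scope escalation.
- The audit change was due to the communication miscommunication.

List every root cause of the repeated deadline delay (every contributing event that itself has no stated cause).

Tracing upstream from the repeated deadline delay: the repeated deadline delay ← the informal hiring dispute ← the last-minute staffing miscommunication ← the audit change ← the communication miscommunication.
A separate upstream branch: the repeated deadline delay ← the public stakeholder freeze.
Each of those chain origins has no stated cause.

the communication miscommunication, the public stakeholder freeze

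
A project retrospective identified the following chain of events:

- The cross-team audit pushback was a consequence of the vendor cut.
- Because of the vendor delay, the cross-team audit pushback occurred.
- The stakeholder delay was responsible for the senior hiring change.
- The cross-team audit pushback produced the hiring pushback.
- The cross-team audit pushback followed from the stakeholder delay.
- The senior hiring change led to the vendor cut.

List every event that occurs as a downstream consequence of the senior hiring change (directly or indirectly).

Direct effects: the vendor cut.
2 steps out: the cross-team audit pushback.
3 steps out: the hiring pushback.
Not reachable from it: the stakeholder delay, the vendor delay.

the cross-team audit pushback, the hiring pushback, the vendor cut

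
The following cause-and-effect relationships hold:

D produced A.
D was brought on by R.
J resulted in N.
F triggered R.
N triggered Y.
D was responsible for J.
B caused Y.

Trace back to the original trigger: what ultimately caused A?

Tracing upstream from A: A ← D ← R ← F.
F has no stated cause, so it is the root.

F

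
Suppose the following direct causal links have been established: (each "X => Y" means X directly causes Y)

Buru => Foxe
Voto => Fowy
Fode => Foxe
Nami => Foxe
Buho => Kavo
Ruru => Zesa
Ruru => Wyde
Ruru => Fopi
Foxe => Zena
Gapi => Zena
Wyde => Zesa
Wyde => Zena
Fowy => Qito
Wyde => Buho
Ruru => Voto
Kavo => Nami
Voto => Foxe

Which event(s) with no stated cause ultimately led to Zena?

Buru, Fode, Gapi, Ruru

Tracing upstream from Zena: Zena ← Wyde ← Ruru.
A separate upstream branch: Zena ← Gapi.
A separate upstream branch: Zena ← Foxe ← Fode.
A separate upstream branch: Zena ← Foxe ← Buru.
Each of those chain origins has no stated cause.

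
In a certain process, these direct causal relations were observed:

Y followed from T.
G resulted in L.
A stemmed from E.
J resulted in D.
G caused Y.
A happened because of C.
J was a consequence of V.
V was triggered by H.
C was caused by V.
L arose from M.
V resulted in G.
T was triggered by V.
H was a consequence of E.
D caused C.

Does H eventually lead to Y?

Yes

There is a causal chain: H → V → T → Y.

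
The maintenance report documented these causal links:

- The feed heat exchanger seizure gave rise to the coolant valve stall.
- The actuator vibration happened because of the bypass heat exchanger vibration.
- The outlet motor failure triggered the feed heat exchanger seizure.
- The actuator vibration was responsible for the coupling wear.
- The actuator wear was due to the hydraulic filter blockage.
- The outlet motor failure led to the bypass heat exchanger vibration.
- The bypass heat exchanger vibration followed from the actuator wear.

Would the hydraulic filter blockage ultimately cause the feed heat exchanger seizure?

No

The hydraulic filter blockage leads to the actuator wear, the bypass heat exchanger vibration, the actuator vibration, the coupling wear; the feed heat exchanger seizure is not among them.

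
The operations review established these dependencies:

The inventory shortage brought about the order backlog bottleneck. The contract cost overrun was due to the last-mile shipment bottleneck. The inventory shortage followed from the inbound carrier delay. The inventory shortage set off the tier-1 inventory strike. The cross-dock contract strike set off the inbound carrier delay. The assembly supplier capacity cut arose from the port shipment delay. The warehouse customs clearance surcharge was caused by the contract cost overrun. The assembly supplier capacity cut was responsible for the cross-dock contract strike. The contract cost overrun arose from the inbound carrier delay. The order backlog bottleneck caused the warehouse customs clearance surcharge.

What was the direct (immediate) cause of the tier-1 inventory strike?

the inventory shortage

Upstream contributors include the port shipment delay, the assembly supplier capacity cut, the cross-dock contract strike, the inbound carrier delay, but only the inventory shortage feeds directly into the tier-1 inventory strike.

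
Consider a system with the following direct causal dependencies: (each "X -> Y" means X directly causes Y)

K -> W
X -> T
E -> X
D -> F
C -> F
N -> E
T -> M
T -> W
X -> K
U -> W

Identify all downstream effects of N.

Direct effects: E.
2 steps out: X.
3 steps out: T, K.
4 steps out: M, W.
Not reachable from it: U, C, D, F.

E, K, M, T, W, X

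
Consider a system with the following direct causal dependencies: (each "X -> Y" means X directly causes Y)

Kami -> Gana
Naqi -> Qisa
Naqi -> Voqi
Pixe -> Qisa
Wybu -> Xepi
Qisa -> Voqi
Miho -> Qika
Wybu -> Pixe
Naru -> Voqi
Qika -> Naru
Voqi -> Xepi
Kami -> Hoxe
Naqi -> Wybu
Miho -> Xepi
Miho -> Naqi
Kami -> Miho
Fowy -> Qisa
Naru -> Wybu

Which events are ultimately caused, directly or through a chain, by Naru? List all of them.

Pixe, Qisa, Voqi, Wybu, Xepi

Direct effects: Wybu, Voqi.
2 steps out: Pixe, Xepi.
3 steps out: Qisa.
Not reachable from it: Kami, Gana, Miho, Naqi, Hoxe, Qika, Fowy.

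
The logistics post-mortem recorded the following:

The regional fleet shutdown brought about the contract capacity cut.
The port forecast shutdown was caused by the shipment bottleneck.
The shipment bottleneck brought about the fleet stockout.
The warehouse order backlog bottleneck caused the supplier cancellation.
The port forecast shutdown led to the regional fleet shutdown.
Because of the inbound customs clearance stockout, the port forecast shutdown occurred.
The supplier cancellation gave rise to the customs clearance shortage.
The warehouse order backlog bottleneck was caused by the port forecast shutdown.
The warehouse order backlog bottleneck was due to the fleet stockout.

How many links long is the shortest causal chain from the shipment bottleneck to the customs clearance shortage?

4

Shortest chain: the shipment bottleneck → the fleet stockout → the warehouse order backlog bottleneck → the supplier cancellation → the customs clearance shortage.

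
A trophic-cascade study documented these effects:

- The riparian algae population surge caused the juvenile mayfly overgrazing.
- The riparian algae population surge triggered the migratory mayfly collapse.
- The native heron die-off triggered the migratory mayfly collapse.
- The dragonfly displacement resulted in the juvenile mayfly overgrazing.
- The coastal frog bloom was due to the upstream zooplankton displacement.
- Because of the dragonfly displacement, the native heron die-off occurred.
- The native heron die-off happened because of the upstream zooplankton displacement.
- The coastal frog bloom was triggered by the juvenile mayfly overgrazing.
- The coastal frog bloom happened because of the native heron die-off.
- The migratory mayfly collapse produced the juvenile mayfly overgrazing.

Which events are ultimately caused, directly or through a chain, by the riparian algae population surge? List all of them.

Direct effects: the migratory mayfly collapse, the juvenile mayfly overgrazing.
2 steps out: the coastal frog bloom.
Not reachable from it: the upstream zooplankton displacement, the dragonfly displacement, the native heron die-off.

the coastal frog bloom, the juvenile mayfly overgrazing, the migratory mayfly collapse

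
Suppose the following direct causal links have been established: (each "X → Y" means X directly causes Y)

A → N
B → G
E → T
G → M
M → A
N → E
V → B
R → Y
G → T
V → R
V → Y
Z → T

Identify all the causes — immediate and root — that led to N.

Immediate cause of N: A.
Further upstream: V, B, G, M.

A, B, G, M, V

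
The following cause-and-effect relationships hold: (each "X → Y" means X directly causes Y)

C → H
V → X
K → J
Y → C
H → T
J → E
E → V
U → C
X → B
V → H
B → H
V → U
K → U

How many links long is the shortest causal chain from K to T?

4

Shortest chain: K → U → C → H → T.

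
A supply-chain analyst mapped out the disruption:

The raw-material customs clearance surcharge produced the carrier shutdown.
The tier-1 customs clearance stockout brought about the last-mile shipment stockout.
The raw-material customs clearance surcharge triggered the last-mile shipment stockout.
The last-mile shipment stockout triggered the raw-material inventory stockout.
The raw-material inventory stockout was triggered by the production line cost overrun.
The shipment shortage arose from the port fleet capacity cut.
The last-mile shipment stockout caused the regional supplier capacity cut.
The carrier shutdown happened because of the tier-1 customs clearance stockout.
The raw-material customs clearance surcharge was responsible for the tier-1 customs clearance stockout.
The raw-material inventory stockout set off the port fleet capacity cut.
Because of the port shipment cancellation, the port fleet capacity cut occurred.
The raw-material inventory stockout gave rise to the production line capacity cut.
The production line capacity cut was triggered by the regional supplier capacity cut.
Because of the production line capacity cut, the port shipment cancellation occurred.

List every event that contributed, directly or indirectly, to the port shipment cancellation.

Immediate cause of the port shipment cancellation: the production line capacity cut.
Further upstream: the raw-material customs clearance surcharge, the tier-1 customs clearance stockout, the production line cost overrun, the last-mile shipment stockout, the raw-material inventory stockout, the regional supplier capacity cut.

the last-mile shipment stockout, the production line capacity cut, the production line cost overrun, the raw-material customs clearance surcharge, the raw-material inventory stockout, the regional supplier capacity cut, the tier-1 customs clearance stockout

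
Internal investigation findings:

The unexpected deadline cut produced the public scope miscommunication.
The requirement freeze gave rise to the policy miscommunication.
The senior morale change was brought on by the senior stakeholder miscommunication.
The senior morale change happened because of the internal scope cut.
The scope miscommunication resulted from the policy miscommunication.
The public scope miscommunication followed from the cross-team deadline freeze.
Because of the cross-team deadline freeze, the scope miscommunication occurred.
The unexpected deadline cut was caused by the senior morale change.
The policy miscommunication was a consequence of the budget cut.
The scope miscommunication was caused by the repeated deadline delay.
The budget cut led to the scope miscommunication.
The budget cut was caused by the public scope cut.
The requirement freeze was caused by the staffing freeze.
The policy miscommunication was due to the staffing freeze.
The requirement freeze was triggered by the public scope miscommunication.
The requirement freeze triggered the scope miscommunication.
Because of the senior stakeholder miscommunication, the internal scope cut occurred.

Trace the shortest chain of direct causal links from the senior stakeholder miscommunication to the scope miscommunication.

the senior stakeholder miscommunication → the senior morale change → the unexpected deadline cut → the public scope miscommunication → the requirement freeze → the scope miscommunication

the senior stakeholder miscommunication → the senior morale change
the senior morale change → the unexpected deadline cut
the unexpected deadline cut → the public scope miscommunication
the public scope miscommunication → the requirement freeze
the requirement freeze → the scope miscommunication
Length: 5 steps.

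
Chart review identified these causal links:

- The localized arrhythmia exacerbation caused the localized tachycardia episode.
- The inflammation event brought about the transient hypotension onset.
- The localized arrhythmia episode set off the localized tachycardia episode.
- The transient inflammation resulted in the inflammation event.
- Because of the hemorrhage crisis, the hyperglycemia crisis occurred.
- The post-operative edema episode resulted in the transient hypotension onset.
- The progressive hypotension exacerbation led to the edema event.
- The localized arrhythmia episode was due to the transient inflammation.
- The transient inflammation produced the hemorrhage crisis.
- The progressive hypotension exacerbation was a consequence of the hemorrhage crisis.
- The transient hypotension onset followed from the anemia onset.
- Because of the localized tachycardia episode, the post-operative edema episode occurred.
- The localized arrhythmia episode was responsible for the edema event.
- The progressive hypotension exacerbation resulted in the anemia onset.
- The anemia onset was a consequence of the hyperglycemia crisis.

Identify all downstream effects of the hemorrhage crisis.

Direct effects: the progressive hypotension exacerbation, the hyperglycemia crisis.
2 steps out: the edema event, the anemia onset.
3 steps out: the transient hypotension onset.
Not reachable from it: the transient inflammation, the localized arrhythmia episode, the inflammation event, the localized tachycardia episode, the post-operative edema episode, the localized arrhythmia exacerbation.

the anemia onset, the edema event, the hyperglycemia crisis, the progressive hypotension exacerbation, the transient hypotension onset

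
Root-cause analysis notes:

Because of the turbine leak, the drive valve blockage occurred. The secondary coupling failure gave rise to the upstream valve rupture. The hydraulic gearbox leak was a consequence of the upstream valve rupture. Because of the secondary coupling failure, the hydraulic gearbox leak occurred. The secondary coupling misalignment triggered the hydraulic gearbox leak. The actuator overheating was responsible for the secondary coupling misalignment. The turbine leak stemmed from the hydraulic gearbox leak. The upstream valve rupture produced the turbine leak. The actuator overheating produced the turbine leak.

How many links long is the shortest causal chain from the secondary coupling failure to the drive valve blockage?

3

Shortest chain: the secondary coupling failure → the upstream valve rupture → the turbine leak → the drive valve blockage.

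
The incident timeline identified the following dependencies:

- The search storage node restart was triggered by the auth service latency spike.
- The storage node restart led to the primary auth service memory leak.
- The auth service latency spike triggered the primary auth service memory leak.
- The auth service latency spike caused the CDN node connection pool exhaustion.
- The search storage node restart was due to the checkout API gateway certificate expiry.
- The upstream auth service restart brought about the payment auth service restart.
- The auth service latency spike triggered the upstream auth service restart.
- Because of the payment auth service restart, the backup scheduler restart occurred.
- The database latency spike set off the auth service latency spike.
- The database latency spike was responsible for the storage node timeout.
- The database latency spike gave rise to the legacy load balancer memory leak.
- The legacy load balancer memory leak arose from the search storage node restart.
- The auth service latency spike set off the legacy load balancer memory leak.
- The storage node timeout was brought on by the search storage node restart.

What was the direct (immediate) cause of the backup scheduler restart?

the payment auth service restart

Upstream contributors include the database latency spike, the auth service latency spike, the upstream auth service restart, but only the payment auth service restart feeds directly into the backup scheduler restart.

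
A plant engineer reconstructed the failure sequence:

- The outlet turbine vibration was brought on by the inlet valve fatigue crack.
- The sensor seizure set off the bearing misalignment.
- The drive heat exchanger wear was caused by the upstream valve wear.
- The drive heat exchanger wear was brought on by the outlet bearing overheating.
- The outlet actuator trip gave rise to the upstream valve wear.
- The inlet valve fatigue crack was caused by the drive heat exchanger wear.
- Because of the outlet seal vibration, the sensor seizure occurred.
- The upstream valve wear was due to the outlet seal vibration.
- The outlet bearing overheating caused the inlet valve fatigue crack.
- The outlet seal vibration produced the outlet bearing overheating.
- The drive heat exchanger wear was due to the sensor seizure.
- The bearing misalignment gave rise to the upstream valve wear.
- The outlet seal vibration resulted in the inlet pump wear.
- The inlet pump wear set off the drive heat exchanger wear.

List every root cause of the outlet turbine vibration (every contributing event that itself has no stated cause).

Tracing upstream from the outlet turbine vibration: the outlet turbine vibration ← the inlet valve fatigue crack ← the outlet bearing overheating ← the outlet seal vibration.
A separate upstream branch: the outlet turbine vibration ← the inlet valve fatigue crack ← the drive heat exchanger wear ← the upstream valve wear ← the outlet actuator trip.
Each of those chain origins has no stated cause.

the outlet actuator trip, the outlet seal vibration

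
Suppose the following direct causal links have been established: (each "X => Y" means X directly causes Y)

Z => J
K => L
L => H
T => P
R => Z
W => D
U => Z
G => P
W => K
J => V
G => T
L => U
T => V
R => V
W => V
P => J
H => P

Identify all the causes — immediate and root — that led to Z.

Immediate causes of Z: U, R.
Further upstream: W, K, L.

K, L, R, U, W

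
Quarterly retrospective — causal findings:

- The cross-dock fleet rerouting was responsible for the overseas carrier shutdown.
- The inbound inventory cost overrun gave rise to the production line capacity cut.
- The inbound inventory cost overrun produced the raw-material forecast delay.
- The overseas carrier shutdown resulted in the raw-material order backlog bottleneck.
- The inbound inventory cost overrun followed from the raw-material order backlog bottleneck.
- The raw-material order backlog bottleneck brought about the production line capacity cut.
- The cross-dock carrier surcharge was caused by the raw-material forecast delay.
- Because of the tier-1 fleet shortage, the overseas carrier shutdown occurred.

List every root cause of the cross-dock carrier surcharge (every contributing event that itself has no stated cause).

Tracing upstream from the cross-dock carrier surcharge: the cross-dock carrier surcharge ← the raw-material forecast delay ← the inbound inventory cost overrun ← the raw-material order backlog bottleneck ← the overseas carrier shutdown ← the tier-1 fleet shortage.
A separate upstream branch: the cross-dock carrier surcharge ← the raw-material forecast delay ← the inbound inventory cost overrun ← the raw-material order backlog bottleneck ← the overseas carrier shutdown ← the cross-dock fleet rerouting.
Each of those chain origins has no stated cause.

the cross-dock fleet rerouting, the tier-1 fleet shortage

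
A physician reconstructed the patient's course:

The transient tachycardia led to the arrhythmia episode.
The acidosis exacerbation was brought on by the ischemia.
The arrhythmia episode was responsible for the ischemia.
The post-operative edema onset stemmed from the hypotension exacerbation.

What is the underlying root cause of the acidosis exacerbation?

the transient tachycardia

Tracing upstream from the acidosis exacerbation: the acidosis exacerbation ← the ischemia ← the arrhythmia episode ← the transient tachycardia.
The transient tachycardia has no stated cause, so it is the root.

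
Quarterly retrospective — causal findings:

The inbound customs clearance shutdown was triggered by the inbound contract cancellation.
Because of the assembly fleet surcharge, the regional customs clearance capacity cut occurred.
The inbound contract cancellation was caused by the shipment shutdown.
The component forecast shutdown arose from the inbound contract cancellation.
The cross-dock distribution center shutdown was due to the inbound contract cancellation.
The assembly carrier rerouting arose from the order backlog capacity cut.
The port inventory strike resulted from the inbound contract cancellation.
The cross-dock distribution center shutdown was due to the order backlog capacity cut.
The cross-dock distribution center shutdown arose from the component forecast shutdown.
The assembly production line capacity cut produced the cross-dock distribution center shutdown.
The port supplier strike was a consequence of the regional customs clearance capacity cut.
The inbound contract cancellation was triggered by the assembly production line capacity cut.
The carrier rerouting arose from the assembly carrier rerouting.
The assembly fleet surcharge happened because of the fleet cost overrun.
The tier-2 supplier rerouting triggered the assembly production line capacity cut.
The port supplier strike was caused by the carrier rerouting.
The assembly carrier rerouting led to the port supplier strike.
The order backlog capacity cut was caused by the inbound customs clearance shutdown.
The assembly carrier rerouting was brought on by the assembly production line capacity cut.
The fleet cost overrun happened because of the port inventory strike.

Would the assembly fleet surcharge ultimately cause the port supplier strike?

There is a causal chain: the assembly fleet surcharge → the regional customs clearance capacity cut → the port supplier strike.

Yes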